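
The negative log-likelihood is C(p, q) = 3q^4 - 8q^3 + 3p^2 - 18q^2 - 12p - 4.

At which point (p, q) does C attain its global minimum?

(2, 3)

C(p,q) separates as A(p) + B(q) − 4, so its minimum is min A + min B − 4.
A'(p) = 6p - 12 vanishes at p ∈ {2}; B'(q) = 12q(q - 3)(q + 1) vanishes at q ∈ {-1, 0, 3}.
Local minima of A (where A''>0): A(2)=-12. Local minima of B: B(-1)=-7, B(3)=-135.
So the global minimum of C is A(2) + B(3) − 4 = -12 − 135 − 4 = -151, attained at (2, 3).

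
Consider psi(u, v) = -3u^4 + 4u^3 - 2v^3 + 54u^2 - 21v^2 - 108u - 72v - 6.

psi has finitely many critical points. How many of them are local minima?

1

psi separates as a function of u plus a function of v, so ∇psi=0 decouples.
∂psi/∂u = -12(u - 3)(u - 1)(u + 3) = 0 at u ∈ {-3, 1, 3}; ∂psi/∂v = -6(v + 3)(v + 4) = 0 at v ∈ {-4, -3}.
The Hessian is diagonal: diag(psi_uu, psi_vv). Second derivatives: psi_uu(-3)=-288, psi_uu(1)=96, psi_uu(3)=-144; psi_vv(-4)=6, psi_vv(-3)=-6.
Local minima occur where both diagonal entries positive: (1, -4). Count: 1.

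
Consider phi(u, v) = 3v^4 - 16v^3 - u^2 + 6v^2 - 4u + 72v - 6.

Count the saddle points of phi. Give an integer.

2

phi separates as a function of u plus a function of v, so ∇phi=0 decouples.
∂phi/∂u = -2(u + 2) = 0 at u ∈ {-2}; ∂phi/∂v = 12(v - 3)(v - 2)(v + 1) = 0 at v ∈ {-1, 2, 3}.
The Hessian is diagonal: diag(phi_uu, phi_vv). Second derivatives: phi_uu(-2)=-2; phi_vv(-1)=144, phi_vv(2)=-36, phi_vv(3)=48.
Saddle points occur where the two diagonal entries have opposite signs: (-2, -1), (-2, 3). Count: 2.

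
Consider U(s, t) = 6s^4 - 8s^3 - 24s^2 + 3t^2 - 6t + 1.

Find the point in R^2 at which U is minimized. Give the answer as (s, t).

(2, 1)

U(s,t) separates as P(s) + Q(t) + 1, so its minimum is min P + min Q + 1.
P'(s) = 24s(s - 2)(s + 1) vanishes at s ∈ {-1, 0, 2}; Q'(t) = 6(t - 1) vanishes at t ∈ {1}.
Local minima of P (where P''>0): P(-1)=-10, P(2)=-64. Local minima of Q: Q(1)=-3.
So the global minimum of U is P(2) + Q(1) + 1 = -64 − 3 + 1 = -66, attained at (2, 1).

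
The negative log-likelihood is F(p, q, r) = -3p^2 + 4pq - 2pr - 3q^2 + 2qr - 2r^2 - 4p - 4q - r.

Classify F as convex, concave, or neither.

concave

F is quadratic, so its Hessian is the constant matrix H = [[-6, 4, -2], [4, -6, 2], [-2, 2, -4]].
Leading principal minors: -6, 20, -64.
Signs alternate −, +, − ⇒ H ≺ 0 ⇒ concave.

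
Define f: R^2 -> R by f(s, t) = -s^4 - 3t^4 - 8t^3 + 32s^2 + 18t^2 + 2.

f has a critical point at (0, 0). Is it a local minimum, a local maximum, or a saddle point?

local minimum

The mixed partial ∂²f/∂s∂t is 0, so the Hessian at any point is diag(f_ss, f_tt) = diag(4(-3s^2 + 16), 12(-3t^2 - 4t + 3)).
At (0, 0): H = diag(64, 36).
Both eigenvalues are positive, so H is positive definite: a local minimum.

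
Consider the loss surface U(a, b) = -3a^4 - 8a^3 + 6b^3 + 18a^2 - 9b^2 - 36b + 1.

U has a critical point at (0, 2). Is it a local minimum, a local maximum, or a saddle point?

The mixed partial ∂²U/∂a∂b is 0, so the Hessian at any point is diag(U_aa, U_bb) = diag(12(-3a^2 - 4a + 3), 18(2b - 1)).
At (0, 2): H = diag(36, 54).
Both eigenvalues are positive, so H is positive definite: a local minimum.

local minimum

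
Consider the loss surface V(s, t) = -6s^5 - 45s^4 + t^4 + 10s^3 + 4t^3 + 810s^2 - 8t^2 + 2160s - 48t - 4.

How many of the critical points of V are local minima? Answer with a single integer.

4

V separates as a function of s plus a function of t, so ∇V=0 decouples.
∂V/∂s = -30(s - 3)(s + 2)(s + 3)(s + 4) = 0 at s ∈ {-4, -3, -2, 3}; ∂V/∂t = 4(t - 2)(t + 2)(t + 3) = 0 at t ∈ {-3, -2, 2}.
The Hessian is diagonal: diag(V_ss, V_tt). Second derivatives: V_ss(-4)=420, V_ss(-3)=-180, V_ss(-2)=300, V_ss(3)=-6300; V_tt(-3)=20, V_tt(-2)=-16, V_tt(2)=80.
Local minima occur where both diagonal entries positive: (-4, -3), (-4, 2), (-2, -3), (-2, 2). Count: 4.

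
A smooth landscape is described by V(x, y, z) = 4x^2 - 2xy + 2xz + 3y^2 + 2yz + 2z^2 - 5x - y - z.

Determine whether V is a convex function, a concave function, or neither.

V is quadratic, so its Hessian is the constant matrix H = [[8, -2, 2], [-2, 6, 2], [2, 2, 4]].
Leading principal minors: 8, 44, 104.
All positive ⇒ H ≻ 0 ⇒ convex.

convex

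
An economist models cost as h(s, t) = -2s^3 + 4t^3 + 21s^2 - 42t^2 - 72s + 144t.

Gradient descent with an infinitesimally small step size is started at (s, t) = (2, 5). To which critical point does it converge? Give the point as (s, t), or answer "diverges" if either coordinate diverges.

(3, 4)

h is separable, so gradient descent decouples: s follows -∂h/∂s, t follows -∂h/∂t.
∂h/∂s = -6(s - 4)(s - 3); at s=2 this is -12, so s increases.
∂h/∂t = 12(t - 4)(t - 3); at t=5 this is 24, so t decreases.
s converges to its nearest critical value 3 (a local min of the s-part); t converges to 4. The iterate converges to (3, 4).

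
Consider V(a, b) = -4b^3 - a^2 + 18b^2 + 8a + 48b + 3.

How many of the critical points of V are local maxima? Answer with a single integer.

V separates as a function of a plus a function of b, so ∇V=0 decouples.
∂V/∂a = -2(a - 4) = 0 at a ∈ {4}; ∂V/∂b = -12(b - 4)(b + 1) = 0 at b ∈ {-1, 4}.
The Hessian is diagonal: diag(V_aa, V_bb). Second derivatives: V_aa(4)=-2; V_bb(-1)=60, V_bb(4)=-60.
Local maxima occur where both diagonal entries negative: (4, 4). Count: 1.

1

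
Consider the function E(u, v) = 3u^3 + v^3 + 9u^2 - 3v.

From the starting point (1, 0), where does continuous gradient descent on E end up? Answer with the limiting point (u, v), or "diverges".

E is separable, so gradient descent decouples: u follows -∂E/∂u, v follows -∂E/∂v.
∂E/∂u = 9u(u + 2); at u=1 this is 27, so u decreases.
∂E/∂v = 3(v - 1)(v + 1); at v=0 this is -3, so v increases.
u converges to its nearest critical value 0 (a local min of the u-part); v converges to 1. The iterate converges to (0, 1).

(0, 1)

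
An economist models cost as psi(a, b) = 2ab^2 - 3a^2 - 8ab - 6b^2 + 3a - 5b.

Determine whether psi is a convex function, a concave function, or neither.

neither

The term 2ab^2 is cubic, so the Hessian is not constant.
∂²psi/∂b² = 4a - 12, which takes both signs as a varies (negative for sufficiently negative a). A diagonal entry of the Hessian changing sign means the Hessian is neither positive- nor negative-semidefinite on all of R^2.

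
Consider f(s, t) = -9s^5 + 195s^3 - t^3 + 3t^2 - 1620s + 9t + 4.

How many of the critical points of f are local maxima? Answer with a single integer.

2

f separates as a function of s plus a function of t, so ∇f=0 decouples.
∂f/∂s = -45(s - 3)(s - 2)(s + 2)(s + 3) = 0 at s ∈ {-3, -2, 2, 3}; ∂f/∂t = -3(t - 3)(t + 1) = 0 at t ∈ {-1, 3}.
The Hessian is diagonal: diag(f_ss, f_tt). Second derivatives: f_ss(-3)=1350, f_ss(-2)=-900, f_ss(2)=900, f_ss(3)=-1350; f_tt(-1)=12, f_tt(3)=-12.
Local maxima occur where both diagonal entries negative: (-2, 3), (3, 3). Count: 2.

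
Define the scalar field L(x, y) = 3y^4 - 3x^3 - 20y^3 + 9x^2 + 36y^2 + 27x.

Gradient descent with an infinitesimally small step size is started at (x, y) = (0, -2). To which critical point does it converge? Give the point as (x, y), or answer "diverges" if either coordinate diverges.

L is separable, so gradient descent decouples: x follows -∂L/∂x, y follows -∂L/∂y.
∂L/∂x = -9(x - 3)(x + 1); at x=0 this is 27, so x decreases.
∂L/∂y = 12y(y - 3)(y - 2); at y=-2 this is -480, so y increases.
x converges to its nearest critical value -1 (a local min of the x-part); y converges to 0. The iterate converges to (-1, 0).

(-1, 0)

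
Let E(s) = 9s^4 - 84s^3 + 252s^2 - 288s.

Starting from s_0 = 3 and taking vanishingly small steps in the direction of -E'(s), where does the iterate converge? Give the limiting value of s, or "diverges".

E'(s) = 36(s - 4)(s - 2)(s - 1), so E'(3) = -72.
Gradient descent moves in the -E' direction, i.e. s is increasing.
The nearest critical point in that direction is s = 4, where E'' = 216 > 0 (a local minimum). The iterate converges there.

4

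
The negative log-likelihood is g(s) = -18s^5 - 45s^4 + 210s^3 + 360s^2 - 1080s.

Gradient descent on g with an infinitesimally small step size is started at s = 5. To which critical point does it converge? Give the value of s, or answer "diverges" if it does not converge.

g'(s) = -90(s - 2)(s - 1)(s + 2)(s + 3), so g'(5) = -60480.
Gradient descent moves in the -g' direction, i.e. s is increasing.
There is no critical point above s=5, and g' keeps the same sign, so the iterate runs off to +∞.

diverges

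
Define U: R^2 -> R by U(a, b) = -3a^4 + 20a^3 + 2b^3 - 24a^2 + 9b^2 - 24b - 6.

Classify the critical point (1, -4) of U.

The mixed partial ∂²U/∂a∂b is 0, so the Hessian at any point is diag(U_aa, U_bb) = diag(12(-3a^2 + 10a - 4), 6(2b + 3)).
At (1, -4): H = diag(36, -30).
The eigenvalues have opposite signs, so H is indefinite: a saddle point.

saddle point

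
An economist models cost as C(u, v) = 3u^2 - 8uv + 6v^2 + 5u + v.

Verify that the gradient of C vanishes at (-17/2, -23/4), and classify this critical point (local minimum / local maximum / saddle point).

∇C = (6u - 8v + 5, -8u + 12v + 1); substituting (-17/2, -23/4) gives ∇C = (0, 0), so (-17/2, -23/4) is indeed a critical point.
The Hessian of C is constant: H = [[6, -8], [-8, 12]].
det(H) = 6·12 − (-8)² = 8.
det(H) > 0 and tr(H) = 18 > 0, so H is positive definite and the point is a local minimum.

local minimum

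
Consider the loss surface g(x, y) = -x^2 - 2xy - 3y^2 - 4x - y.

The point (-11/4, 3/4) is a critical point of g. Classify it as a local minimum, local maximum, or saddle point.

local maximum

The Hessian of g is constant: H = [[-2, -2], [-2, -6]].
det(H) = (-2)·(-6) − (-2)² = 8.
det(H) > 0 and tr(H) = -8 < 0, so H is negative definite and the point is a local maximum.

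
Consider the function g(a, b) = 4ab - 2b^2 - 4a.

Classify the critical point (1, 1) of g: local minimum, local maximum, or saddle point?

The Hessian of g is constant: H = [[0, 4], [4, -4]].
det(H) = 0·(-4) − 4² = -16.
Since det(H) < 0, H is indefinite and the critical point is a saddle point.

saddle point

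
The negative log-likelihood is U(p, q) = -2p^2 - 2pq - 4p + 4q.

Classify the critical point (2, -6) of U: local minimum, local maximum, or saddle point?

saddle point

The Hessian of U is constant: H = [[-4, -2], [-2, 0]].
det(H) = (-4)·0 − (-2)² = -4.
Since det(H) < 0, H is indefinite and the critical point is a saddle point.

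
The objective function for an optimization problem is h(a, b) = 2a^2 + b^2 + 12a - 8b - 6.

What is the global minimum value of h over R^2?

h(a,b) separates as P(a) + Q(b) − 6, so its minimum is min P + min Q − 6.
P'(a) = 4a + 12 vanishes at a ∈ {-3}; Q'(b) = 2b - 8 vanishes at b ∈ {4}.
Local minima of P (where P''>0): P(-3)=-18. Local minima of Q: Q(4)=-16.
So the global minimum of h is P(-3) + Q(4) − 6 = -18 − 16 − 6 = -40, attained at (-3, 4).

-40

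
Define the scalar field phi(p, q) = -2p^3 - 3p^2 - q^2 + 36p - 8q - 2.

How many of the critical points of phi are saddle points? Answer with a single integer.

1

phi separates as a function of p plus a function of q, so ∇phi=0 decouples.
∂phi/∂p = -6(p - 2)(p + 3) = 0 at p ∈ {-3, 2}; ∂phi/∂q = -2(q + 4) = 0 at q ∈ {-4}.
The Hessian is diagonal: diag(phi_pp, phi_qq). Second derivatives: phi_pp(-3)=30, phi_pp(2)=-30; phi_qq(-4)=-2.
Saddle points occur where the two diagonal entries have opposite signs: (-3, -4). Count: 1.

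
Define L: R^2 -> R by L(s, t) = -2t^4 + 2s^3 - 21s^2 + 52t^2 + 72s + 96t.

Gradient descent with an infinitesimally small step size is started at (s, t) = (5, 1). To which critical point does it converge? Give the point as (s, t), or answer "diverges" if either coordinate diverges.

(4, -1)

L is separable, so gradient descent decouples: s follows -∂L/∂s, t follows -∂L/∂t.
∂L/∂s = 6(s - 4)(s - 3); at s=5 this is 12, so s decreases.
∂L/∂t = -8(t - 4)(t + 1)(t + 3); at t=1 this is 192, so t decreases.
s converges to its nearest critical value 4 (a local min of the s-part); t converges to -1. The iterate converges to (4, -1).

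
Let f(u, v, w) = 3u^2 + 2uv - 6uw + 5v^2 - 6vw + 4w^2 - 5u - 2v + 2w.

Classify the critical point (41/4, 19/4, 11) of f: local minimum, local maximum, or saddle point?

local minimum

The Hessian is constant: H = [[6, 2, -6], [2, 10, -6], [-6, -6, 8]].
Leading principal minors: Δ₁ = 6, Δ₂ = 56, Δ₃ = 16.
All leading minors are positive, so H is positive definite: a local minimum.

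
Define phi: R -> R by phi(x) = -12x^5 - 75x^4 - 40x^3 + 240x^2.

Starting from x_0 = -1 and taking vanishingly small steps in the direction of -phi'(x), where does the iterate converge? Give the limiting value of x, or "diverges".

0

phi'(x) = -60x(x - 1)(x + 2)(x + 4), so phi'(-1) = -360.
Gradient descent moves in the -phi' direction, i.e. x is increasing.
The nearest critical point in that direction is x = 0, where phi'' = 480 > 0 (a local minimum). The iterate converges there.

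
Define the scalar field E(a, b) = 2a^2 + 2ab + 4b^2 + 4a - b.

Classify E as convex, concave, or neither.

E is quadratic, so its Hessian is the constant matrix H = [[4, 2], [2, 8]].
det(H) = 28, tr(H) = 12.
det(H) > 0 and tr(H) > 0, so H is positive definite everywhere: convex.

convex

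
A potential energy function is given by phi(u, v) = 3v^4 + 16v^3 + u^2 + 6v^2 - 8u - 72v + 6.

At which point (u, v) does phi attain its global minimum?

phi(u,v) separates as P(u) + Q(v) + 6, so its minimum is min P + min Q + 6.
P'(u) = 2u - 8 vanishes at u ∈ {4}; Q'(v) = 12(v - 1)(v + 2)(v + 3) vanishes at v ∈ {-3, -2, 1}.
Local minima of P (where P''>0): P(4)=-16. Local minima of Q: Q(-3)=81, Q(1)=-47.
So the global minimum of phi is P(4) + Q(1) + 6 = -16 − 47 + 6 = -57, attained at (4, 1).

(4, 1)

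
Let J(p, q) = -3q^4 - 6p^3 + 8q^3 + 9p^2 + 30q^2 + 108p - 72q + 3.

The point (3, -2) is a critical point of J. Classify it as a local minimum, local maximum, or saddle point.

The mixed partial ∂²J/∂p∂q is 0, so the Hessian at any point is diag(J_pp, J_qq) = diag(18(-2p + 1), 12(-3q^2 + 4q + 5)).
At (3, -2): H = diag(-90, -180).
Both eigenvalues are negative, so H is negative definite: a local maximum.

local maximum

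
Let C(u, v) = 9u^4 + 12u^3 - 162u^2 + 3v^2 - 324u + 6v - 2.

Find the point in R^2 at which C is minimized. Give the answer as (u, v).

C(u,v) separates as P(u) + Q(v) − 2, so its minimum is min P + min Q − 2.
P'(u) = 36(u - 3)(u + 1)(u + 3) vanishes at u ∈ {-3, -1, 3}; Q'(v) = 6v + 6 vanishes at v ∈ {-1}.
Local minima of P (where P''>0): P(-3)=-81, P(3)=-1377. Local minima of Q: Q(-1)=-3.
So the global minimum of C is P(3) + Q(-1) − 2 = -1377 − 3 − 2 = -1382, attained at (3, -1).

(3, -1)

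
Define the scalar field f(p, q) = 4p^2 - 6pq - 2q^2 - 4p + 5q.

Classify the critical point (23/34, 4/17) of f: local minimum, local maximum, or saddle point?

The Hessian of f is constant: H = [[8, -6], [-6, -4]].
det(H) = 8·(-4) − (-6)² = -68.
Since det(H) < 0, H is indefinite and the critical point is a saddle point.

saddle point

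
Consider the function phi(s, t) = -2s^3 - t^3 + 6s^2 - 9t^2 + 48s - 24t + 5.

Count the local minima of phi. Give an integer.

1

phi separates as a function of s plus a function of t, so ∇phi=0 decouples.
∂phi/∂s = -6(s - 4)(s + 2) = 0 at s ∈ {-2, 4}; ∂phi/∂t = -3(t + 2)(t + 4) = 0 at t ∈ {-4, -2}.
The Hessian is diagonal: diag(phi_ss, phi_tt). Second derivatives: phi_ss(-2)=36, phi_ss(4)=-36; phi_tt(-4)=6, phi_tt(-2)=-6.
Local minima occur where both diagonal entries positive: (-2, -4). Count: 1.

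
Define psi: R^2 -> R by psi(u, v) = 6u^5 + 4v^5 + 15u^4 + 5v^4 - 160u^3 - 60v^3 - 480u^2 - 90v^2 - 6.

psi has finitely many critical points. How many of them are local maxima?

4

psi separates as a function of u plus a function of v, so ∇psi=0 decouples.
∂psi/∂u = 30u(u - 4)(u + 2)(u + 4) = 0 at u ∈ {-4, -2, 0, 4}; ∂psi/∂v = 20v(v - 3)(v + 1)(v + 3) = 0 at v ∈ {-3, -1, 0, 3}.
The Hessian is diagonal: diag(psi_uu, psi_vv). Second derivatives: psi_uu(-4)=-1920, psi_uu(-2)=720, psi_uu(0)=-960, psi_uu(4)=5760; psi_vv(-3)=-720, psi_vv(-1)=160, psi_vv(0)=-180, psi_vv(3)=1440.
Local maxima occur where both diagonal entries negative: (-4, -3), (-4, 0), (0, -3), (0, 0). Count: 4.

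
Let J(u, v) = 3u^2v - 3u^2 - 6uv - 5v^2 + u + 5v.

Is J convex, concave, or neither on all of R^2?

neither

The term 3u^2v is cubic, so the Hessian is not constant.
∂²J/∂u² = 6v - 6, which takes both signs as v varies (negative for sufficiently negative v). A diagonal entry of the Hessian changing sign means the Hessian is neither positive- nor negative-semidefinite on all of R^2.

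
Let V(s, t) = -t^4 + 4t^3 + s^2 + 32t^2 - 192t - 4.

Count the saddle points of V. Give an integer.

V separates as a function of s plus a function of t, so ∇V=0 decouples.
∂V/∂s = 2s = 0 at s ∈ {0}; ∂V/∂t = -4(t - 4)(t - 3)(t + 4) = 0 at t ∈ {-4, 3, 4}.
The Hessian is diagonal: diag(V_ss, V_tt). Second derivatives: V_ss(0)=2; V_tt(-4)=-224, V_tt(3)=28, V_tt(4)=-32.
Saddle points occur where the two diagonal entries have opposite signs: (0, -4), (0, 4). Count: 2.

2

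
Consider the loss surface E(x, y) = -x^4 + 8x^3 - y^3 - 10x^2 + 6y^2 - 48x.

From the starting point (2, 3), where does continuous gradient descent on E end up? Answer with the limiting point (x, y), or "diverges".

E is separable, so gradient descent decouples: x follows -∂E/∂x, y follows -∂E/∂y.
∂E/∂x = -4(x - 4)(x - 3)(x + 1); at x=2 this is -24, so x increases.
∂E/∂y = -3y(y - 4); at y=3 this is 9, so y decreases.
x converges to its nearest critical value 3 (a local min of the x-part); y converges to 0. The iterate converges to (3, 0).

(3, 0)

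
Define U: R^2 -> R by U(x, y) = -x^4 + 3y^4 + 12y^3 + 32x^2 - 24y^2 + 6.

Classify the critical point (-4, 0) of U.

The mixed partial ∂²U/∂x∂y is 0, so the Hessian at any point is diag(U_xx, U_yy) = diag(4(-3x^2 + 16), 12(3y^2 + 6y - 4)).
At (-4, 0): H = diag(-128, -48).
Both eigenvalues are negative, so H is negative definite: a local maximum.

local maximum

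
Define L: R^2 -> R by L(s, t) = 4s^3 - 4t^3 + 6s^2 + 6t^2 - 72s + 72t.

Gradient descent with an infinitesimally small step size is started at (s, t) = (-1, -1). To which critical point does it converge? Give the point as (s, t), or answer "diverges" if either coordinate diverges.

L is separable, so gradient descent decouples: s follows -∂L/∂s, t follows -∂L/∂t.
∂L/∂s = 12(s - 2)(s + 3); at s=-1 this is -72, so s increases.
∂L/∂t = -12(t - 3)(t + 2); at t=-1 this is 48, so t decreases.
s converges to its nearest critical value 2 (a local min of the s-part); t converges to -2. The iterate converges to (2, -2).

(2, -2)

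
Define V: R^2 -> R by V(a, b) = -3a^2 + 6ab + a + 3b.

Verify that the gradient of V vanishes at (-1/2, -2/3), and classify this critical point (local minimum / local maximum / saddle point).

∇V = (-6a + 6b + 1, 6a + 3); substituting (-1/2, -2/3) gives ∇V = (0, 0), so (-1/2, -2/3) is indeed a critical point.
The Hessian of V is constant: H = [[-6, 6], [6, 0]].
det(H) = (-6)·0 − 6² = -36.
Since det(H) < 0, H is indefinite and the critical point is a saddle point.

saddle point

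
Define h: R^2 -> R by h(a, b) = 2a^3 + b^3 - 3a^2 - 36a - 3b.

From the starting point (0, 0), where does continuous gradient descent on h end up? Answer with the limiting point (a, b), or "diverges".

h is separable, so gradient descent decouples: a follows -∂h/∂a, b follows -∂h/∂b.
∂h/∂a = 6(a - 3)(a + 2); at a=0 this is -36, so a increases.
∂h/∂b = 3(b - 1)(b + 1); at b=0 this is -3, so b increases.
a converges to its nearest critical value 3 (a local min of the a-part); b converges to 1. The iterate converges to (3, 1).

(3, 1)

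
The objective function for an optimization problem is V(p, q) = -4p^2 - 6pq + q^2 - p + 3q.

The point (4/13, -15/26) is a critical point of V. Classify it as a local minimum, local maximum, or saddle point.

The Hessian of V is constant: H = [[-8, -6], [-6, 2]].
det(H) = (-8)·2 − (-6)² = -52.
Since det(H) < 0, H is indefinite and the critical point is a saddle point.

saddle point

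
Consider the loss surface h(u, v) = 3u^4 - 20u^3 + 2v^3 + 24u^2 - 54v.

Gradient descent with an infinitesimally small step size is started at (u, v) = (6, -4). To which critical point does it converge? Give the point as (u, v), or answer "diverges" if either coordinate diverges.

diverges

h is separable, so gradient descent decouples: u follows -∂h/∂u, v follows -∂h/∂v.
∂h/∂u = 12u(u - 4)(u - 1); at u=6 this is 720, so u decreases.
∂h/∂v = 6(v - 3)(v + 3); at v=-4 this is 42, so v decreases.
The v-coordinate has no critical point in that direction and runs off to infinity.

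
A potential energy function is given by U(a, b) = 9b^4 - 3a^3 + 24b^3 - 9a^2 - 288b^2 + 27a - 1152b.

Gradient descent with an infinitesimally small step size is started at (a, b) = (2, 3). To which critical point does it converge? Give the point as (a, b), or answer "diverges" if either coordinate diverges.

U is separable, so gradient descent decouples: a follows -∂U/∂a, b follows -∂U/∂b.
∂U/∂a = -9(a - 1)(a + 3); at a=2 this is -45, so a increases.
∂U/∂b = 36(b - 4)(b + 2)(b + 4); at b=3 this is -1260, so b increases.
The a-coordinate has no critical point in that direction and runs off to infinity.

diverges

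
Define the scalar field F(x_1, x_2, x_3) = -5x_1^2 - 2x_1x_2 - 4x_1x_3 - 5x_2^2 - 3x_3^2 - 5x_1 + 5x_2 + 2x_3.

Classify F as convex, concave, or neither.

F is quadratic, so its Hessian is the constant matrix H = [[-10, -2, -4], [-2, -10, 0], [-4, 0, -6]].
Leading principal minors: -10, 96, -416.
Signs alternate −, +, − ⇒ H ≺ 0 ⇒ concave.

concave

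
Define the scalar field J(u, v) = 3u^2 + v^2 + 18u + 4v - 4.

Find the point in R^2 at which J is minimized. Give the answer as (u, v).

(-3, -2)

J(u,v) separates as P(u) + Q(v) − 4, so its minimum is min P + min Q − 4.
P'(u) = 6u + 18 vanishes at u ∈ {-3}; Q'(v) = 2v + 4 vanishes at v ∈ {-2}.
Local minima of P (where P''>0): P(-3)=-27. Local minima of Q: Q(-2)=-4.
So the global minimum of J is P(-3) + Q(-2) − 4 = -27 − 4 − 4 = -35, attained at (-3, -2).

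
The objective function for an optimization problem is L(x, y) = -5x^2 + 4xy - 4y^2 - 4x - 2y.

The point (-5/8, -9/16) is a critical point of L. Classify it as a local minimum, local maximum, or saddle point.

local maximum

The Hessian of L is constant: H = [[-10, 4], [4, -8]].
det(H) = (-10)·(-8) − 4² = 64.
det(H) > 0 and tr(H) = -18 < 0, so H is negative definite and the point is a local maximum.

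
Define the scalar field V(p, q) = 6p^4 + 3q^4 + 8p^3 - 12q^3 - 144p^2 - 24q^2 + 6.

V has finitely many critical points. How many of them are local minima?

V separates as a function of p plus a function of q, so ∇V=0 decouples.
∂V/∂p = 24p(p - 3)(p + 4) = 0 at p ∈ {-4, 0, 3}; ∂V/∂q = 12q(q - 4)(q + 1) = 0 at q ∈ {-1, 0, 4}.
The Hessian is diagonal: diag(V_pp, V_qq). Second derivatives: V_pp(-4)=672, V_pp(0)=-288, V_pp(3)=504; V_qq(-1)=60, V_qq(0)=-48, V_qq(4)=240.
Local minima occur where both diagonal entries positive: (-4, -1), (-4, 4), (3, -1), (3, 4). Count: 4.

4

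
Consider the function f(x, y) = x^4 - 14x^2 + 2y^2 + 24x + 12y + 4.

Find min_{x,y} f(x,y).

-131

f(x,y) separates as P(x) + Q(y) + 4, so its minimum is min P + min Q + 4.
P'(x) = 4(x - 2)(x - 1)(x + 3) vanishes at x ∈ {-3, 1, 2}; Q'(y) = 4y + 12 vanishes at y ∈ {-3}.
Local minima of P (where P''>0): P(-3)=-117, P(2)=8. Local minima of Q: Q(-3)=-18.
So the global minimum of f is P(-3) + Q(-3) + 4 = -117 − 18 + 4 = -131, attained at (-3, -3).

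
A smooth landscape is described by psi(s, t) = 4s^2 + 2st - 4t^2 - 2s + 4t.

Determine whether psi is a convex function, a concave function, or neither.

neither

psi is quadratic, so its Hessian is the constant matrix H = [[8, 2], [2, -8]].
det(H) = -68, tr(H) = 0.
det(H) < 0, so H is indefinite: neither convex nor concave.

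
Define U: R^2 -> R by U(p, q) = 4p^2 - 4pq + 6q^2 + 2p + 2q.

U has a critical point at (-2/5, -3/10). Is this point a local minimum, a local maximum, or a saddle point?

The Hessian of U is constant: H = [[8, -4], [-4, 12]].
det(H) = 8·12 − (-4)² = 80.
det(H) > 0 and tr(H) = 20 > 0, so H is positive definite and the point is a local minimum.

local minimum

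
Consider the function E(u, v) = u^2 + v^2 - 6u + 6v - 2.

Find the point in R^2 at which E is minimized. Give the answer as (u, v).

(3, -3)

E(u,v) separates as P(u) + Q(v) − 2, so its minimum is min P + min Q − 2.
P'(u) = 2u - 6 vanishes at u ∈ {3}; Q'(v) = 2v + 6 vanishes at v ∈ {-3}.
Local minima of P (where P''>0): P(3)=-9. Local minima of Q: Q(-3)=-9.
So the global minimum of E is P(3) + Q(-3) − 2 = -9 − 9 − 2 = -20, attained at (3, -3).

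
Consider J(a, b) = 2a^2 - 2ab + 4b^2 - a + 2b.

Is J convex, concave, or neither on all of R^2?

J is quadratic, so its Hessian is the constant matrix H = [[4, -2], [-2, 8]].
det(H) = 28, tr(H) = 12.
det(H) > 0 and tr(H) > 0, so H is positive definite everywhere: convex.

convex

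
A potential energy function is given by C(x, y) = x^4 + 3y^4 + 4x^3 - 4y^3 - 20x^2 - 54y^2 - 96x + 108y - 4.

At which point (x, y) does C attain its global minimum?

(3, -3)

C(x,y) separates as P(x) + Q(y) − 4, so its minimum is min P + min Q − 4.
P'(x) = 4(x - 3)(x + 2)(x + 4) vanishes at x ∈ {-4, -2, 3}; Q'(y) = 12(y - 3)(y - 1)(y + 3) vanishes at y ∈ {-3, 1, 3}.
Local minima of P (where P''>0): P(-4)=64, P(3)=-279. Local minima of Q: Q(-3)=-459, Q(3)=-27.
So the global minimum of C is P(3) + Q(-3) − 4 = -279 − 459 − 4 = -742, attained at (3, -3).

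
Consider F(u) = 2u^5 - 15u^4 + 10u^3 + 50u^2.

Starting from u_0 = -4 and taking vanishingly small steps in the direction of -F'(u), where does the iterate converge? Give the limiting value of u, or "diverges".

diverges

F'(u) = 10u(u - 5)(u - 2)(u + 1), so F'(-4) = 6480.
Gradient descent moves in the -F' direction, i.e. u is decreasing.
There is no critical point below u=-4, and F' keeps the same sign, so the iterate runs off to −∞.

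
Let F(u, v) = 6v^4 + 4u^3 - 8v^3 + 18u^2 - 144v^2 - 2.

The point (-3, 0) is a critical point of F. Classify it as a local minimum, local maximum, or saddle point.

The mixed partial ∂²F/∂u∂v is 0, so the Hessian at any point is diag(F_uu, F_vv) = diag(12(2u + 3), 24(3v^2 - 2v - 12)).
At (-3, 0): H = diag(-36, -288).
Both eigenvalues are negative, so H is negative definite: a local maximum.

local maximum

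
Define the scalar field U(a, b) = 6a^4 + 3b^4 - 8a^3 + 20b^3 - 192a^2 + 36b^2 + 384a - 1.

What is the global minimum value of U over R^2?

U(a,b) separates as P(a) + Q(b) − 1, so its minimum is min P + min Q − 1.
P'(a) = 24(a - 4)(a - 1)(a + 4) vanishes at a ∈ {-4, 1, 4}; Q'(b) = 12b(b + 2)(b + 3) vanishes at b ∈ {-3, -2, 0}.
Local minima of P (where P''>0): P(-4)=-2560, P(4)=-512. Local minima of Q: Q(-3)=27, Q(0)=0.
So the global minimum of U is P(-4) + Q(0) − 1 = -2560 + 0 − 1 = -2561, attained at (-4, 0).

-2561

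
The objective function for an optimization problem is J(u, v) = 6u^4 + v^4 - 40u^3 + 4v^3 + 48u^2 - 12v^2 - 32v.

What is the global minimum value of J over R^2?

J(u,v) separates as P(u) + Q(v), so its minimum is min P + min Q.
P'(u) = 24u(u - 4)(u - 1) vanishes at u ∈ {0, 1, 4}; Q'(v) = 4(v - 2)(v + 1)(v + 4) vanishes at v ∈ {-4, -1, 2}.
Local minima of P (where P''>0): P(0)=0, P(4)=-256. Local minima of Q: Q(-4)=-64, Q(2)=-64.
So the global minimum of J is P(4) + Q(-4) = -256 − 64 = -320, attained at (4, -4).

-320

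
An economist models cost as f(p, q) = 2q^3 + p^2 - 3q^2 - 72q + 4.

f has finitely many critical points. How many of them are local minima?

f separates as a function of p plus a function of q, so ∇f=0 decouples.
∂f/∂p = 2p = 0 at p ∈ {0}; ∂f/∂q = 6(q - 4)(q + 3) = 0 at q ∈ {-3, 4}.
The Hessian is diagonal: diag(f_pp, f_qq). Second derivatives: f_pp(0)=2; f_qq(-3)=-42, f_qq(4)=42.
Local minima occur where both diagonal entries positive: (0, 4). Count: 1.

1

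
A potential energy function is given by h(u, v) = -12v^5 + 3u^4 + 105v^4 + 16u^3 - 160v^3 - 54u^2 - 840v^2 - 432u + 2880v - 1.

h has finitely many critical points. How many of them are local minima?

4

h separates as a function of u plus a function of v, so ∇h=0 decouples.
∂h/∂u = 12(u - 3)(u + 3)(u + 4) = 0 at u ∈ {-4, -3, 3}; ∂h/∂v = -60(v - 4)(v - 3)(v - 2)(v + 2) = 0 at v ∈ {-2, 2, 3, 4}.
The Hessian is diagonal: diag(h_uu, h_vv). Second derivatives: h_uu(-4)=84, h_uu(-3)=-72, h_uu(3)=504; h_vv(-2)=7200, h_vv(2)=-480, h_vv(3)=300, h_vv(4)=-720.
Local minima occur where both diagonal entries positive: (-4, -2), (-4, 3), (3, -2), (3, 3). Count: 4.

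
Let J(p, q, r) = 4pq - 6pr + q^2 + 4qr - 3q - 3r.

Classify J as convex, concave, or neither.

neither

J is quadratic, so its Hessian is the constant matrix H = [[0, 4, -6], [4, 2, 4], [-6, 4, 0]].
Leading principal minors: 0, -16, -264.
Neither pattern holds ⇒ H is indefinite ⇒ neither convex nor concave.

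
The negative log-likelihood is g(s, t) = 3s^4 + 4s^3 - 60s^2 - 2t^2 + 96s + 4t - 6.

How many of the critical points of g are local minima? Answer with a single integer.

0

g separates as a function of s plus a function of t, so ∇g=0 decouples.
∂g/∂s = 12(s - 2)(s - 1)(s + 4) = 0 at s ∈ {-4, 1, 2}; ∂g/∂t = -4(t - 1) = 0 at t ∈ {1}.
The Hessian is diagonal: diag(g_ss, g_tt). Second derivatives: g_ss(-4)=360, g_ss(1)=-60, g_ss(2)=72; g_tt(1)=-4.
Local minima occur where both diagonal entries positive: none. Count: 0.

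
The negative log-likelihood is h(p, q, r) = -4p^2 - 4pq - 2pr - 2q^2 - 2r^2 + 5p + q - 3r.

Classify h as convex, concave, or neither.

concave

h is quadratic, so its Hessian is the constant matrix H = [[-8, -4, -2], [-4, -4, 0], [-2, 0, -4]].
Leading principal minors: -8, 16, -48.
Signs alternate −, +, − ⇒ H ≺ 0 ⇒ concave.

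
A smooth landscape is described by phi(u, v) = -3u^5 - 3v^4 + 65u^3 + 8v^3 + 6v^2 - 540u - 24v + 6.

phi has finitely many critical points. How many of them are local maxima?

phi separates as a function of u plus a function of v, so ∇phi=0 decouples.
∂phi/∂u = -15(u - 3)(u - 2)(u + 2)(u + 3) = 0 at u ∈ {-3, -2, 2, 3}; ∂phi/∂v = -12(v - 2)(v - 1)(v + 1) = 0 at v ∈ {-1, 1, 2}.
The Hessian is diagonal: diag(phi_uu, phi_vv). Second derivatives: phi_uu(-3)=450, phi_uu(-2)=-300, phi_uu(2)=300, phi_uu(3)=-450; phi_vv(-1)=-72, phi_vv(1)=24, phi_vv(2)=-36.
Local maxima occur where both diagonal entries negative: (-2, -1), (-2, 2), (3, -1), (3, 2). Count: 4.

4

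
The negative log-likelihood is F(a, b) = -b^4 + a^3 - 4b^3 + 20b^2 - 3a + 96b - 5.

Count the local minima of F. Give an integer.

1

F separates as a function of a plus a function of b, so ∇F=0 decouples.
∂F/∂a = 3(a - 1)(a + 1) = 0 at a ∈ {-1, 1}; ∂F/∂b = -4(b - 3)(b + 2)(b + 4) = 0 at b ∈ {-4, -2, 3}.
The Hessian is diagonal: diag(F_aa, F_bb). Second derivatives: F_aa(-1)=-6, F_aa(1)=6; F_bb(-4)=-56, F_bb(-2)=40, F_bb(3)=-140.
Local minima occur where both diagonal entries positive: (1, -2). Count: 1.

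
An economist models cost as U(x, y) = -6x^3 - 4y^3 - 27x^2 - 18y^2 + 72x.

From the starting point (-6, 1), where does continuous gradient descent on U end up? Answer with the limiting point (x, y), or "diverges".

U is separable, so gradient descent decouples: x follows -∂U/∂x, y follows -∂U/∂y.
∂U/∂x = -18(x - 1)(x + 4); at x=-6 this is -252, so x increases.
∂U/∂y = -12y(y + 3); at y=1 this is -48, so y increases.
The y-coordinate has no critical point in that direction and runs off to infinity.

diverges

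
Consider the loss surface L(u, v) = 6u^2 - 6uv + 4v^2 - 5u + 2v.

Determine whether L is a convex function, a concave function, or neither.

convex

L is quadratic, so its Hessian is the constant matrix H = [[12, -6], [-6, 8]].
det(H) = 60, tr(H) = 20.
det(H) > 0 and tr(H) > 0, so H is positive definite everywhere: convex.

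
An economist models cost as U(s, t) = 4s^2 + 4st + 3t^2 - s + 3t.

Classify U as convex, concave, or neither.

U is quadratic, so its Hessian is the constant matrix H = [[8, 4], [4, 6]].
det(H) = 32, tr(H) = 14.
det(H) > 0 and tr(H) > 0, so H is positive definite everywhere: convex.

convex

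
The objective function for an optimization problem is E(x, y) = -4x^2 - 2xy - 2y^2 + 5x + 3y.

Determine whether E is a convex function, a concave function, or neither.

concave

E is quadratic, so its Hessian is the constant matrix H = [[-8, -2], [-2, -4]].
det(H) = 28, tr(H) = -12.
det(H) > 0 and tr(H) < 0, so H is negative definite everywhere: concave.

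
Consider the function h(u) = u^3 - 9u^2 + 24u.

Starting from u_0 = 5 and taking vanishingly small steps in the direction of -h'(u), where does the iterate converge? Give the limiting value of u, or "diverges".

h'(u) = 3(u - 4)(u - 2), so h'(5) = 9.
Gradient descent moves in the -h' direction, i.e. u is decreasing.
The nearest critical point in that direction is u = 4, where h'' = 6 > 0 (a local minimum). The iterate converges there.

4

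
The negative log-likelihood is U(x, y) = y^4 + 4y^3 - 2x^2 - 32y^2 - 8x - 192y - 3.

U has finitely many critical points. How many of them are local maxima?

U separates as a function of x plus a function of y, so ∇U=0 decouples.
∂U/∂x = -4(x + 2) = 0 at x ∈ {-2}; ∂U/∂y = 4(y - 4)(y + 3)(y + 4) = 0 at y ∈ {-4, -3, 4}.
The Hessian is diagonal: diag(U_xx, U_yy). Second derivatives: U_xx(-2)=-4; U_yy(-4)=32, U_yy(-3)=-28, U_yy(4)=224.
Local maxima occur where both diagonal entries negative: (-2, -3). Count: 1.

1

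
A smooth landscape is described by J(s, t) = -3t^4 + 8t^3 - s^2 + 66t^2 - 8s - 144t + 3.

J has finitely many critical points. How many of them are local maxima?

2

J separates as a function of s plus a function of t, so ∇J=0 decouples.
∂J/∂s = -2(s + 4) = 0 at s ∈ {-4}; ∂J/∂t = -12(t - 4)(t - 1)(t + 3) = 0 at t ∈ {-3, 1, 4}.
The Hessian is diagonal: diag(J_ss, J_tt). Second derivatives: J_ss(-4)=-2; J_tt(-3)=-336, J_tt(1)=144, J_tt(4)=-252.
Local maxima occur where both diagonal entries negative: (-4, -3), (-4, 4). Count: 2.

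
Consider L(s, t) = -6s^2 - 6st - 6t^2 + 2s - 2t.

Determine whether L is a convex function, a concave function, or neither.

L is quadratic, so its Hessian is the constant matrix H = [[-12, -6], [-6, -12]].
det(H) = 108, tr(H) = -24.
det(H) > 0 and tr(H) < 0, so H is negative definite everywhere: concave.

concave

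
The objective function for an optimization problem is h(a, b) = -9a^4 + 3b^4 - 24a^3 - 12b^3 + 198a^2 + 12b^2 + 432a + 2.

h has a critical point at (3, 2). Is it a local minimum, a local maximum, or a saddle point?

The mixed partial ∂²h/∂a∂b is 0, so the Hessian at any point is diag(h_aa, h_bb) = diag(36(-3a^2 - 4a + 11), 12(3b^2 - 6b + 2)).
At (3, 2): H = diag(-1008, 24).
The eigenvalues have opposite signs, so H is indefinite: a saddle point.

saddle point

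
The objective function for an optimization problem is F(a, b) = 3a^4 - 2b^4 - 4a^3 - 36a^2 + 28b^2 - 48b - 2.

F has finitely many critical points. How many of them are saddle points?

F separates as a function of a plus a function of b, so ∇F=0 decouples.
∂F/∂a = 12a(a - 3)(a + 2) = 0 at a ∈ {-2, 0, 3}; ∂F/∂b = -8(b - 2)(b - 1)(b + 3) = 0 at b ∈ {-3, 1, 2}.
The Hessian is diagonal: diag(F_aa, F_bb). Second derivatives: F_aa(-2)=120, F_aa(0)=-72, F_aa(3)=180; F_bb(-3)=-160, F_bb(1)=32, F_bb(2)=-40.
Saddle points occur where the two diagonal entries have opposite signs: (-2, -3), (-2, 2), (0, 1), (3, -3), (3, 2). Count: 5.

5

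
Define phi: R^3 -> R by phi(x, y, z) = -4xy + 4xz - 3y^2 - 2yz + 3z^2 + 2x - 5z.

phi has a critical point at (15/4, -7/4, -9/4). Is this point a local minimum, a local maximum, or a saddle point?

The Hessian is constant: H = [[0, -4, 4], [-4, -6, -2], [4, -2, 6]].
Leading principal minors: Δ₁ = 0, Δ₂ = -16, Δ₃ = 64.
The minors fit neither the all-positive nor the alternating-sign pattern, so H is indefinite: a saddle point.

saddle point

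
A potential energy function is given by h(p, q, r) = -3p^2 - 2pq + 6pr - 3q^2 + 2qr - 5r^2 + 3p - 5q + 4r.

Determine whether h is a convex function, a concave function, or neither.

concave

h is quadratic, so its Hessian is the constant matrix H = [[-6, -2, 6], [-2, -6, 2], [6, 2, -10]].
Leading principal minors: -6, 32, -128.
Signs alternate −, +, − ⇒ H ≺ 0 ⇒ concave.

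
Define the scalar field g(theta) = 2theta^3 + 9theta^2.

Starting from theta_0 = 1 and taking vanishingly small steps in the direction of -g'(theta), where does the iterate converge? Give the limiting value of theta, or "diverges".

0

g'(theta) = 6theta(theta + 3), so g'(1) = 24.
Gradient descent moves in the -g' direction, i.e. theta is decreasing.
The nearest critical point in that direction is theta = 0, where g'' = 18 > 0 (a local minimum). The iterate converges there.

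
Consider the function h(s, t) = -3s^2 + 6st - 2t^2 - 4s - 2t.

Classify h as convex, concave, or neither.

h is quadratic, so its Hessian is the constant matrix H = [[-6, 6], [6, -4]].
det(H) = -12, tr(H) = -10.
det(H) < 0, so H is indefinite: neither convex nor concave.

neither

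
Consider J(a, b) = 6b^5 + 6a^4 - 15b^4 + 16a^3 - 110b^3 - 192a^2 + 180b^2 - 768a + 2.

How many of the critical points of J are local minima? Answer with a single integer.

4

J separates as a function of a plus a function of b, so ∇J=0 decouples.
∂J/∂a = 24(a - 4)(a + 2)(a + 4) = 0 at a ∈ {-4, -2, 4}; ∂J/∂b = 30b(b - 4)(b - 1)(b + 3) = 0 at b ∈ {-3, 0, 1, 4}.
The Hessian is diagonal: diag(J_aa, J_bb). Second derivatives: J_aa(-4)=384, J_aa(-2)=-288, J_aa(4)=1152; J_bb(-3)=-2520, J_bb(0)=360, J_bb(1)=-360, J_bb(4)=2520.
Local minima occur where both diagonal entries positive: (-4, 0), (-4, 4), (4, 0), (4, 4). Count: 4.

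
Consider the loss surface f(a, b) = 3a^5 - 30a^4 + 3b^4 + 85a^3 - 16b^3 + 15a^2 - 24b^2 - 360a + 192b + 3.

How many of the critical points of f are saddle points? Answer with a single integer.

f separates as a function of a plus a function of b, so ∇f=0 decouples.
∂f/∂a = 15(a - 4)(a - 3)(a - 2)(a + 1) = 0 at a ∈ {-1, 2, 3, 4}; ∂f/∂b = 12(b - 4)(b - 2)(b + 2) = 0 at b ∈ {-2, 2, 4}.
The Hessian is diagonal: diag(f_aa, f_bb). Second derivatives: f_aa(-1)=-900, f_aa(2)=90, f_aa(3)=-60, f_aa(4)=150; f_bb(-2)=288, f_bb(2)=-96, f_bb(4)=144.
Saddle points occur where the two diagonal entries have opposite signs: (-1, -2), (-1, 4), (2, 2), (3, -2), (3, 4), (4, 2). Count: 6.

6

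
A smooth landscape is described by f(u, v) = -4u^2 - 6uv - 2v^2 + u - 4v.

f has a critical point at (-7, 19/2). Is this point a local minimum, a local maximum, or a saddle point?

saddle point

The Hessian of f is constant: H = [[-8, -6], [-6, -4]].
det(H) = (-8)·(-4) − (-6)² = -4.
Since det(H) < 0, H is indefinite and the critical point is a saddle point.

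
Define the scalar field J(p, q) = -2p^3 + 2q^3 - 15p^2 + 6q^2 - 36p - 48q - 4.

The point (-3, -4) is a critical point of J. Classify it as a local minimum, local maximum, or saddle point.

The mixed partial ∂²J/∂p∂q is 0, so the Hessian at any point is diag(J_pp, J_qq) = diag(-6(2p + 5), 12(q + 1)).
At (-3, -4): H = diag(6, -36).
The eigenvalues have opposite signs, so H is indefinite: a saddle point.

saddle point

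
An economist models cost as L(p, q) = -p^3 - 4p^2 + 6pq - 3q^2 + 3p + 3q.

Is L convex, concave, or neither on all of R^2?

neither

The term -p^3 is cubic, so the Hessian is not constant.
∂²L/∂p² = -6p - 8, which takes both signs as p varies (negative for sufficiently large p). A diagonal entry of the Hessian changing sign means the Hessian is neither positive- nor negative-semidefinite on all of R^2.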